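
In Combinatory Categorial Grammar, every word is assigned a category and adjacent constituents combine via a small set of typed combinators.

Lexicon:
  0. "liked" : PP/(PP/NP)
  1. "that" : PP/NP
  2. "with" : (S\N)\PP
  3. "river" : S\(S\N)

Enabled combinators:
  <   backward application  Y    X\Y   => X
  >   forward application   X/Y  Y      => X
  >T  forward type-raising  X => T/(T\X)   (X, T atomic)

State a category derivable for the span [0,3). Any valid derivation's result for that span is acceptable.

S\N

[0,4] S   <
  [0,3] S\N   <
    [0,2] PP   >
      [0,1] "liked" : PP/(PP/NP)
      [1,2] "that" : PP/NP
    [2,3] "with" : (S\N)\PP
  [3,4] "river" : S\(S\N)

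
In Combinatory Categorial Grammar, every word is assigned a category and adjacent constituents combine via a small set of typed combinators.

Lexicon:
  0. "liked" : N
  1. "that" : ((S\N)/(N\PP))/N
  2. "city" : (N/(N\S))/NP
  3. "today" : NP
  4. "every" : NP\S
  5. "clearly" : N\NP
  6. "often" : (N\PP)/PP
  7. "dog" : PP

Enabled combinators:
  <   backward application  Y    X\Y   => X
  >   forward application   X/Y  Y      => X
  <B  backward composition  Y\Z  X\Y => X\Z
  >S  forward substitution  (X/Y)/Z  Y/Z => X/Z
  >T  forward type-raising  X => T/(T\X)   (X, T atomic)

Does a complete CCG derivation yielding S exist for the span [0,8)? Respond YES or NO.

YES

[0,8] S   >
  [0,1] S/(S\N)   >T
    [0,1] "liked" : N
  [1,8] S\N   >
    [1,6] (S\N)/(N\PP)   >
      [1,2] "that" : ((S\N)/(N\PP))/N
      [2,6] N   >
        [2,4] N/(N\S)   >
          [2,3] "city" : (N/(N\S))/NP
          [3,4] "today" : NP
        [4,6] N\S   <B
          [4,5] "every" : NP\S
          [5,6] "clearly" : N\NP
    [6,8] N\PP   >
      [6,7] "often" : (N\PP)/PP
      [7,8] "dog" : PP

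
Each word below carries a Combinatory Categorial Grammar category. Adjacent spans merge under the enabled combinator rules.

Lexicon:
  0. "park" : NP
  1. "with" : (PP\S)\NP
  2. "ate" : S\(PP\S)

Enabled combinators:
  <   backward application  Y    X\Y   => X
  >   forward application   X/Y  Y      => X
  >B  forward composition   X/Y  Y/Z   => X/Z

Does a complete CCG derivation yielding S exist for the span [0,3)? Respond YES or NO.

[0,3] S   <
  [0,2] PP\S   <
    [0,1] "park" : NP
    [1,2] "with" : (PP\S)\NP
  [2,3] "ate" : S\(PP\S)

YES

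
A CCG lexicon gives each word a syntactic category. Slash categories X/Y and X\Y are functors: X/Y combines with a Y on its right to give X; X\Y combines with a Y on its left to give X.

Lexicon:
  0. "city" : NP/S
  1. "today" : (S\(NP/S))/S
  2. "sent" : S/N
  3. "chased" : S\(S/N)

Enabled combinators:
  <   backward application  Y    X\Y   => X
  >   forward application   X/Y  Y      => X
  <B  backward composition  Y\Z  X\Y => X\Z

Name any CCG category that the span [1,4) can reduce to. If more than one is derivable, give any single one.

[0,4] S   <
  [0,1] "city" : NP/S
  [1,4] S\(NP/S)   >
    [1,2] "today" : (S\(NP/S))/S
    [2,4] S   <
      [2,3] "sent" : S/N
      [3,4] "chased" : S\(S/N)

S\(NP/S)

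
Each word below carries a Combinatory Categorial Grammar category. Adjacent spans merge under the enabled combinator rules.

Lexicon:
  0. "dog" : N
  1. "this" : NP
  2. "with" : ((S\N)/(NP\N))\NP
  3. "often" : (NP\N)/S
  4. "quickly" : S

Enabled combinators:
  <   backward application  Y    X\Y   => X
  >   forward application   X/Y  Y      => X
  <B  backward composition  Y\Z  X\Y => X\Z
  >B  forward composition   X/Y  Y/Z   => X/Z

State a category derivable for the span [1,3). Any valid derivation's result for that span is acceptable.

[0,5] S   <
  [0,1] "dog" : N
  [1,5] S\N   >
    [1,3] (S\N)/(NP\N)   <
      [1,2] "this" : NP
      [2,3] "with" : ((S\N)/(NP\N))\NP
    [3,5] NP\N   >
      [3,4] "often" : (NP\N)/S
      [4,5] "quickly" : S

(S\N)/(NP\N)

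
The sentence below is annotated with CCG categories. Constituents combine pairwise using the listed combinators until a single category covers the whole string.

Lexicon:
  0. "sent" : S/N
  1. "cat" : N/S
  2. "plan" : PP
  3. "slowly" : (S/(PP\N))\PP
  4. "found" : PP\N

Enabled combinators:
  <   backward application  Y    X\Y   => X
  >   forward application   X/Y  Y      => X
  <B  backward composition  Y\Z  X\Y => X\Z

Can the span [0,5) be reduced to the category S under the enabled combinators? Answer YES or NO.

YES

[0,5] S   >
  [0,1] "sent" : S/N
  [1,5] N   >
    [1,2] "cat" : N/S
    [2,5] S   >
      [2,4] S/(PP\N)   <
        [2,3] "plan" : PP
        [3,4] "slowly" : (S/(PP\N))\PP
      [4,5] "found" : PP\N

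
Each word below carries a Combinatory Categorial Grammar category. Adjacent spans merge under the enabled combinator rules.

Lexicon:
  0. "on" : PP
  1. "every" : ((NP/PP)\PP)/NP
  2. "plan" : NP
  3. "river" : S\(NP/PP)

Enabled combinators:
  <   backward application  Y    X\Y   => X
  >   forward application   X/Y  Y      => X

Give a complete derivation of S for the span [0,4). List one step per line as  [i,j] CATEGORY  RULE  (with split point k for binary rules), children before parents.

[0,4] S   <
  [0,3] NP/PP   <
    [0,1] "on" : PP
    [1,3] (NP/PP)\PP   >
      [1,2] "every" : ((NP/PP)\PP)/NP
      [2,3] "plan" : NP
  [3,4] "river" : S\(NP/PP)

[0,1] PP  lex  "on"
[1,2] ((NP/PP)\PP)/NP  lex  "every"
[2,3] NP  lex  "plan"
[1,3] (NP/PP)\PP  >  k=2
[0,3] NP/PP  <  k=1
[3,4] S\(NP/PP)  lex  "river"
[0,4] S  <  k=3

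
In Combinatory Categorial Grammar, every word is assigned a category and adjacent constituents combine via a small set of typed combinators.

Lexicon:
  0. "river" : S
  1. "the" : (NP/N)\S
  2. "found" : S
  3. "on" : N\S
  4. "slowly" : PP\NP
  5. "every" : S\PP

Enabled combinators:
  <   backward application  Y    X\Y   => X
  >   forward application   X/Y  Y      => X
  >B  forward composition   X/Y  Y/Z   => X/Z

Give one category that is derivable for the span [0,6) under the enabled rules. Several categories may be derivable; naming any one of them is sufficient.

S

[0,6] S   <
  [0,5] PP   <
    [0,4] NP   >
      [0,2] NP/N   <
        [0,1] "river" : S
        [1,2] "the" : (NP/N)\S
      [2,4] N   <
        [2,3] "found" : S
        [3,4] "on" : N\S
    [4,5] "slowly" : PP\NP
  [5,6] "every" : S\PP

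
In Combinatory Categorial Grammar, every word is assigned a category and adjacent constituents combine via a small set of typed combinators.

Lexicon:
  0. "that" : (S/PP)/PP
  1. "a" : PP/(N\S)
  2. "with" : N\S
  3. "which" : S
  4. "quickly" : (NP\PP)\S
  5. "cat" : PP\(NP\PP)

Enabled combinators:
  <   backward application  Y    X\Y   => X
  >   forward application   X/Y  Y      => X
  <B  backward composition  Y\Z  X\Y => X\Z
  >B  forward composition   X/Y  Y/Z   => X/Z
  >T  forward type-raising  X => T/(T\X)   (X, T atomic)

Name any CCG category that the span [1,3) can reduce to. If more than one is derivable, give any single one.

[0,6] S   >
  [0,3] S/PP   >
    [0,1] "that" : (S/PP)/PP
    [1,3] PP   >
      [1,2] "a" : PP/(N\S)
      [2,3] "with" : N\S
  [3,6] PP   <
    [3,4] "which" : S
    [4,6] PP\S   <B
      [4,5] "quickly" : (NP\PP)\S
      [5,6] "cat" : PP\(NP\PP)

PP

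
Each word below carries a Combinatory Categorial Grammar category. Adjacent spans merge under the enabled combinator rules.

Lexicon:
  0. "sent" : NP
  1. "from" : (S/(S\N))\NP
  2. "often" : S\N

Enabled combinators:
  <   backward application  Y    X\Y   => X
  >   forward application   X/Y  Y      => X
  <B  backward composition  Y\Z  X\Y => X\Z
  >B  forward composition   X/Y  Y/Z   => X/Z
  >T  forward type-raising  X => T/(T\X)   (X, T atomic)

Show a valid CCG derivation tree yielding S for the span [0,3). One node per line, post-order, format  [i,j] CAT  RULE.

[0,3] S   >
  [0,2] S/(S\N)   <
    [0,1] "sent" : NP
    [1,2] "from" : (S/(S\N))\NP
  [2,3] "often" : S\N

[0,1] NP  lex  "sent"
[1,2] (S/(S\N))\NP  lex  "from"
[0,2] S/(S\N)  <  k=1
[2,3] S\N  lex  "often"
[0,3] S  >  k=2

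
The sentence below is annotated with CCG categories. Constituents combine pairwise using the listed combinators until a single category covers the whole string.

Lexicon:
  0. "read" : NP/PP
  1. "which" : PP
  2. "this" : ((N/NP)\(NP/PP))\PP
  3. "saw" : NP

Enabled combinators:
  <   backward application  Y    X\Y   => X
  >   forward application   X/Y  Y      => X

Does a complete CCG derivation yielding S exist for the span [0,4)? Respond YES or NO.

NO

NP/PP PP ((N/NP)\(NP/PP))\PP NP
CKY chart[0,4] = {N}; S ∉ chart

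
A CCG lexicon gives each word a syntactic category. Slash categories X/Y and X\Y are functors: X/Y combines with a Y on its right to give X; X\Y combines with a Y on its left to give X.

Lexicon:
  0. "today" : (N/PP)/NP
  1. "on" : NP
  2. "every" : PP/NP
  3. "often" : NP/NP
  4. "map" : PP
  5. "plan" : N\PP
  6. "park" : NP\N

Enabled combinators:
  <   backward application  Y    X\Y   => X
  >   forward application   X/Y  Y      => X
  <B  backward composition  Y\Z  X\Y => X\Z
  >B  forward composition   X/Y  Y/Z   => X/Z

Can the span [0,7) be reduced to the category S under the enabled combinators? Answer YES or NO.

NO

(N/PP)/NP NP PP/NP NP/NP PP N\PP NP\N
CKY chart[0,7] = {N}; S ∉ chart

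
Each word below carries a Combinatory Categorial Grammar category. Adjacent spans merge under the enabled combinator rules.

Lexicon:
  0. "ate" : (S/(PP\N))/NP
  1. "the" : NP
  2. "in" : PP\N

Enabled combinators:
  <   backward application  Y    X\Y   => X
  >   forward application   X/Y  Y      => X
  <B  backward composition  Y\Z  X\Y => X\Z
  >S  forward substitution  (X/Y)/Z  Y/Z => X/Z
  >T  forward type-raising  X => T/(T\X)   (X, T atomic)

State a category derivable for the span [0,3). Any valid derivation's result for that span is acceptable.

[0,3] S   >
  [0,2] S/(PP\N)   >
    [0,1] "ate" : (S/(PP\N))/NP
    [1,2] "the" : NP
  [2,3] "in" : PP\N

S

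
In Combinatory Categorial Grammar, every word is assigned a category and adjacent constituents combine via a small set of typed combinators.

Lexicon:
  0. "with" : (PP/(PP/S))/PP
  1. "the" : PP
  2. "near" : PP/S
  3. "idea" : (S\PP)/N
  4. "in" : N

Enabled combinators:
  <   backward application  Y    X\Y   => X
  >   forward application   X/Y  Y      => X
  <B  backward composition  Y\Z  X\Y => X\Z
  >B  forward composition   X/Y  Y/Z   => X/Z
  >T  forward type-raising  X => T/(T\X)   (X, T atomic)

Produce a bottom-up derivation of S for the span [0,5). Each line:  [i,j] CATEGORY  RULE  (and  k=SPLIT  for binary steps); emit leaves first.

[0,5] S   <
  [0,3] PP   >
    [0,2] PP/(PP/S)   >
      [0,1] "with" : (PP/(PP/S))/PP
      [1,2] "the" : PP
    [2,3] "near" : PP/S
  [3,5] S\PP   >
    [3,4] "idea" : (S\PP)/N
    [4,5] "in" : N

[0,1] (PP/(PP/S))/PP  lex  "with"
[1,2] PP  lex  "the"
[0,2] PP/(PP/S)  >  k=1
[2,3] PP/S  lex  "near"
[0,3] PP  >  k=2
[3,4] (S\PP)/N  lex  "idea"
[4,5] N  lex  "in"
[3,5] S\PP  >  k=4
[0,5] S  <  k=3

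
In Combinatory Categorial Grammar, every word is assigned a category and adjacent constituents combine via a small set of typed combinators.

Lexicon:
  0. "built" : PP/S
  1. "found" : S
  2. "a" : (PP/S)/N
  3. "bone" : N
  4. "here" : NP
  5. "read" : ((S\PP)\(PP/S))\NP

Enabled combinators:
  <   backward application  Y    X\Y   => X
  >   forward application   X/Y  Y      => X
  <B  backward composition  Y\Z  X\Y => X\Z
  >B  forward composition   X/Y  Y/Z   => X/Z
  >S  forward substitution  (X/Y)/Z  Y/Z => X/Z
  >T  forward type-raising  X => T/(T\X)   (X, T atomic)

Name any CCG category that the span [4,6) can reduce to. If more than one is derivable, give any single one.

(S\PP)\(PP/S)

[0,6] S   <
  [0,2] PP   >
    [0,1] "built" : PP/S
    [1,2] "found" : S
  [2,6] S\PP   <
    [2,4] PP/S   >
      [2,3] "a" : (PP/S)/N
      [3,4] "bone" : N
    [4,6] (S\PP)\(PP/S)   <
      [4,5] "here" : NP
      [5,6] "read" : ((S\PP)\(PP/S))\NP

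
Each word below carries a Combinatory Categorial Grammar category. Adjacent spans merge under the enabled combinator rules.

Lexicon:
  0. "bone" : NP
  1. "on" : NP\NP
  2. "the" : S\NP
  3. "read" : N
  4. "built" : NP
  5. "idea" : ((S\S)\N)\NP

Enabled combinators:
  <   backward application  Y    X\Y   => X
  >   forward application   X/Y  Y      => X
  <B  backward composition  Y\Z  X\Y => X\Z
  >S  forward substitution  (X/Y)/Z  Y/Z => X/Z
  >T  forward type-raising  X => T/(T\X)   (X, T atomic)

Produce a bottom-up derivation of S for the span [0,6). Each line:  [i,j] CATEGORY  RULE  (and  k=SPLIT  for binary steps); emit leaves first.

[0,6] S   >
  [0,1] S/(S\NP)   >T
    [0,1] "bone" : NP
  [1,6] S\NP   <B
    [1,2] "on" : NP\NP
    [2,6] S\NP   <B
      [2,3] "the" : S\NP
      [3,6] S\S   <
        [3,4] "read" : N
        [4,6] (S\S)\N   <
          [4,5] "built" : NP
          [5,6] "idea" : ((S\S)\N)\NP

[0,1] NP  lex  "bone"
[0,1] S/(S\NP)  >T
[1,2] NP\NP  lex  "on"
[2,3] S\NP  lex  "the"
[3,4] N  lex  "read"
[4,5] NP  lex  "built"
[5,6] ((S\S)\N)\NP  lex  "idea"
[4,6] (S\S)\N  <  k=5
[3,6] S\S  <  k=4
[2,6] S\NP  <B  k=3
[1,6] S\NP  <B  k=2
[0,6] S  >  k=1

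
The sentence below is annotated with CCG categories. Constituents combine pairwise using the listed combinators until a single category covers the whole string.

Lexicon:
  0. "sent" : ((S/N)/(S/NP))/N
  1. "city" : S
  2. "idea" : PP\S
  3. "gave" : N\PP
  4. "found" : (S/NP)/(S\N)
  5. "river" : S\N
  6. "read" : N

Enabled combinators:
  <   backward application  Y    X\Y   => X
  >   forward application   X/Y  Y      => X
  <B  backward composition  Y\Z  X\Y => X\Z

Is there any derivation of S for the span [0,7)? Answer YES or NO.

YES

[0,7] S   >
  [0,6] S/N   >
    [0,4] (S/N)/(S/NP)   >
      [0,1] "sent" : ((S/N)/(S/NP))/N
      [1,4] N   <
        [1,2] "city" : S
        [2,4] N\S   <B
          [2,3] "idea" : PP\S
          [3,4] "gave" : N\PP
    [4,6] S/NP   >
      [4,5] "found" : (S/NP)/(S\N)
      [5,6] "river" : S\N
  [6,7] "read" : N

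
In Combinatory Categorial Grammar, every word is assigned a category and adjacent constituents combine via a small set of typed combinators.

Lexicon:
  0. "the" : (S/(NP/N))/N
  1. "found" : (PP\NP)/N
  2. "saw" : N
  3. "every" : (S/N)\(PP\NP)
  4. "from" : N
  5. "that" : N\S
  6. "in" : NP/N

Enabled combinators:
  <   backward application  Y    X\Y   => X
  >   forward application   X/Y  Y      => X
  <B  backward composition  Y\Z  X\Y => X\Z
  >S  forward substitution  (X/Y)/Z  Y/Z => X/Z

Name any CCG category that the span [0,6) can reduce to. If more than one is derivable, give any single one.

S/(NP/N)

[0,7] S   >
  [0,6] S/(NP/N)   >
    [0,1] "the" : (S/(NP/N))/N
    [1,6] N   <
      [1,5] S   >
        [1,4] S/N   <
          [1,3] PP\NP   >
            [1,2] "found" : (PP\NP)/N
            [2,3] "saw" : N
          [3,4] "every" : (S/N)\(PP\NP)
        [4,5] "from" : N
      [5,6] "that" : N\S
  [6,7] "in" : NP/N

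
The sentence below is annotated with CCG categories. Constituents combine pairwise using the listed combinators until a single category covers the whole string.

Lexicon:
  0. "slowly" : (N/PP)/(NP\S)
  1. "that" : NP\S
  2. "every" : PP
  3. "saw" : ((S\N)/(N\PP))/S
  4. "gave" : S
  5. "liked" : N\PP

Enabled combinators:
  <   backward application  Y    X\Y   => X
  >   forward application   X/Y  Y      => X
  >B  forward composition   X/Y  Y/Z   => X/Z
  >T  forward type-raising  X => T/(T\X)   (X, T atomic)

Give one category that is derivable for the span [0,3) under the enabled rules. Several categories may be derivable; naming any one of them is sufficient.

[0,6] S   <
  [0,3] N   >
    [0,2] N/PP   >
      [0,1] "slowly" : (N/PP)/(NP\S)
      [1,2] "that" : NP\S
    [2,3] "every" : PP
  [3,6] S\N   >
    [3,5] (S\N)/(N\PP)   >
      [3,4] "saw" : ((S\N)/(N\PP))/S
      [4,5] "gave" : S
    [5,6] "liked" : N\PP

N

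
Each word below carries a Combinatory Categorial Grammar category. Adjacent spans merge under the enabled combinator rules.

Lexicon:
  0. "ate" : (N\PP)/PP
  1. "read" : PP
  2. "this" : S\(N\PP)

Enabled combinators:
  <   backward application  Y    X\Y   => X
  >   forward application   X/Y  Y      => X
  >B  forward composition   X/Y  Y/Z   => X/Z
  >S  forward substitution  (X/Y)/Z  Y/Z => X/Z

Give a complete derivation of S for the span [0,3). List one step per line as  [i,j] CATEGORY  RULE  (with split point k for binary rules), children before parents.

[0,1] (N\PP)/PP  lex  "ate"
[1,2] PP  lex  "read"
[0,2] N\PP  >  k=1
[2,3] S\(N\PP)  lex  "this"
[0,3] S  <  k=2

[0,3] S   <
  [0,2] N\PP   >
    [0,1] "ate" : (N\PP)/PP
    [1,2] "read" : PP
  [2,3] "this" : S\(N\PP)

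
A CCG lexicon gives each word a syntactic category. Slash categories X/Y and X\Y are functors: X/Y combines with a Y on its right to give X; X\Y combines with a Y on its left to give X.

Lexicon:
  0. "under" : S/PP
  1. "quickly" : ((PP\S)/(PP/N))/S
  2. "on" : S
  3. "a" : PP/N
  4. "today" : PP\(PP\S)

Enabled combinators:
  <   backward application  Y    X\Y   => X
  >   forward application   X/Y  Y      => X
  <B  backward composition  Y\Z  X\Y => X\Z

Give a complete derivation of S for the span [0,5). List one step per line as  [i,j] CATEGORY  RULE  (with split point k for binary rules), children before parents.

[0,1] S/PP  lex  "under"
[1,2] ((PP\S)/(PP/N))/S  lex  "quickly"
[2,3] S  lex  "on"
[1,3] (PP\S)/(PP/N)  >  k=2
[3,4] PP/N  lex  "a"
[1,4] PP\S  >  k=3
[4,5] PP\(PP\S)  lex  "today"
[1,5] PP  <  k=4
[0,5] S  >  k=1

[0,5] S   >
  [0,1] "under" : S/PP
  [1,5] PP   <
    [1,4] PP\S   >
      [1,3] (PP\S)/(PP/N)   >
        [1,2] "quickly" : ((PP\S)/(PP/N))/S
        [2,3] "on" : S
      [3,4] "a" : PP/N
    [4,5] "today" : PP\(PP\S)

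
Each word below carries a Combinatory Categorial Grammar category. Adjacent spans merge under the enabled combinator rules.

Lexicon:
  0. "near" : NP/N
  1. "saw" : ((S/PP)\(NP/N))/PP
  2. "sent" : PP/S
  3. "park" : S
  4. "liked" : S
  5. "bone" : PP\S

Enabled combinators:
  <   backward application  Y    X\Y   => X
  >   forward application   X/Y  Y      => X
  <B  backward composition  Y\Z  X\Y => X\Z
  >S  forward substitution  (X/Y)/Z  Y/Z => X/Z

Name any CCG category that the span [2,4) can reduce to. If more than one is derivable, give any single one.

[0,6] S   >
  [0,4] S/PP   <
    [0,1] "near" : NP/N
    [1,4] (S/PP)\(NP/N)   >
      [1,2] "saw" : ((S/PP)\(NP/N))/PP
      [2,4] PP   >
        [2,3] "sent" : PP/S
        [3,4] "park" : S
  [4,6] PP   <
    [4,5] "liked" : S
    [5,6] "bone" : PP\S

PP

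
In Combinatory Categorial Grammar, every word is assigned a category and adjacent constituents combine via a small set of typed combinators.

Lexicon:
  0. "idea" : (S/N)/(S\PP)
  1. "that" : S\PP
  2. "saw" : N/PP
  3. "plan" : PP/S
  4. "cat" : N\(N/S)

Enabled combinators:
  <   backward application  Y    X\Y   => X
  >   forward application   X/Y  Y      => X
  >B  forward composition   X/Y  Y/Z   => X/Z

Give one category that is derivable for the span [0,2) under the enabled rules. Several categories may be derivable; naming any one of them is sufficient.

S/N

[0,5] S   >
  [0,2] S/N   >
    [0,1] "idea" : (S/N)/(S\PP)
    [1,2] "that" : S\PP
  [2,5] N   <
    [2,4] N/S   >B
      [2,3] "saw" : N/PP
      [3,4] "plan" : PP/S
    [4,5] "cat" : N\(N/S)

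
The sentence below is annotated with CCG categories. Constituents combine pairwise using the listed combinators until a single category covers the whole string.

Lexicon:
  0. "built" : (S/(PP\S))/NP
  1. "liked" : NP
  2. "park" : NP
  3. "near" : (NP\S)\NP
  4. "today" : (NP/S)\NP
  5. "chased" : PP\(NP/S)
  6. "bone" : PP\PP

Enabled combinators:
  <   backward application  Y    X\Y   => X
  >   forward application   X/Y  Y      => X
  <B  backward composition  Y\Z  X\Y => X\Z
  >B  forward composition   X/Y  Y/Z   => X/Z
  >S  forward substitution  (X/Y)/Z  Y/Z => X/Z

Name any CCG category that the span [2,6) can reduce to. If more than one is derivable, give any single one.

PP\S

[0,7] S   >
  [0,2] S/(PP\S)   >
    [0,1] "built" : (S/(PP\S))/NP
    [1,2] "liked" : NP
  [2,7] PP\S   <B
    [2,6] PP\S   <B
      [2,4] NP\S   <
        [2,3] "park" : NP
        [3,4] "near" : (NP\S)\NP
      [4,6] PP\NP   <B
        [4,5] "today" : (NP/S)\NP
        [5,6] "chased" : PP\(NP/S)
    [6,7] "bone" : PP\PP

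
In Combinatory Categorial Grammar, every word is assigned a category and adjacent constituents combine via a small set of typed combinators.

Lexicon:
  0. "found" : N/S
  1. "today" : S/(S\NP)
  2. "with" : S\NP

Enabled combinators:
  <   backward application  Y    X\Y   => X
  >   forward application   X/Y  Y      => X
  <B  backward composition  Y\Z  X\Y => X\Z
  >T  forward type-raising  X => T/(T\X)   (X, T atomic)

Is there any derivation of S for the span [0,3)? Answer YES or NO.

N/S S/(S\NP) S\NP
CKY chart[0,3] = {N, N/(N\N), NP/(NP\N), PP/(PP\N), S/(S\N)}; S ∉ chart

NO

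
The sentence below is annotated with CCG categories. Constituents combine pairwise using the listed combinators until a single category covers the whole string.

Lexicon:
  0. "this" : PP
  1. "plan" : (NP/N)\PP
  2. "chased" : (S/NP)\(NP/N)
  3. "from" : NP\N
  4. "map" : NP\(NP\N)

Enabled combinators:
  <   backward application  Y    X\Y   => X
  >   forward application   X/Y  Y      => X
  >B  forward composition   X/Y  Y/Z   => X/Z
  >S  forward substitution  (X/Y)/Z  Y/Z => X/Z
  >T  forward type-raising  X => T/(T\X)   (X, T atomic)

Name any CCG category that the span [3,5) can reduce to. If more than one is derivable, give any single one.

NP

[0,5] S   >
  [0,3] S/NP   <
    [0,2] NP/N   <
      [0,1] "this" : PP
      [1,2] "plan" : (NP/N)\PP
    [2,3] "chased" : (S/NP)\(NP/N)
  [3,5] NP   <
    [3,4] "from" : NP\N
    [4,5] "map" : NP\(NP\N)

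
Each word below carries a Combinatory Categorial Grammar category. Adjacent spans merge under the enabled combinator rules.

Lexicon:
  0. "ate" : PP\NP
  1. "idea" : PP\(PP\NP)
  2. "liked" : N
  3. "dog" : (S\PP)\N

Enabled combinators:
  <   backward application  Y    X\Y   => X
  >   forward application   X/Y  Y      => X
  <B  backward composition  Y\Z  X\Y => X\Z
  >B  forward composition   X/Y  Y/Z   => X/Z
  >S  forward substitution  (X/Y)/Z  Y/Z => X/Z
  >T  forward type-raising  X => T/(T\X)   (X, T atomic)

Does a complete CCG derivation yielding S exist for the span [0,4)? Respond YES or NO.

YES

[0,4] S   <
  [0,2] PP   <
    [0,1] "ate" : PP\NP
    [1,2] "idea" : PP\(PP\NP)
  [2,4] S\PP   <
    [2,3] "liked" : N
    [3,4] "dog" : (S\PP)\N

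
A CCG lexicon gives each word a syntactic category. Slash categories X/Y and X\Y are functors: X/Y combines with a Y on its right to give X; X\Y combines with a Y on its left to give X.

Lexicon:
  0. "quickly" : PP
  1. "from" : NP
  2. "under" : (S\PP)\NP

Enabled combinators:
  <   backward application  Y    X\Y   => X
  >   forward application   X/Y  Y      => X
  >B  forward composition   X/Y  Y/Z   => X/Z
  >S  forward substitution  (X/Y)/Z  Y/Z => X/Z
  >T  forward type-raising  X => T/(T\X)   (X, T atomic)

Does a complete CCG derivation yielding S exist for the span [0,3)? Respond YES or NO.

YES

[0,3] S   <
  [0,1] "quickly" : PP
  [1,3] S\PP   <
    [1,2] "from" : NP
    [2,3] "under" : (S\PP)\NP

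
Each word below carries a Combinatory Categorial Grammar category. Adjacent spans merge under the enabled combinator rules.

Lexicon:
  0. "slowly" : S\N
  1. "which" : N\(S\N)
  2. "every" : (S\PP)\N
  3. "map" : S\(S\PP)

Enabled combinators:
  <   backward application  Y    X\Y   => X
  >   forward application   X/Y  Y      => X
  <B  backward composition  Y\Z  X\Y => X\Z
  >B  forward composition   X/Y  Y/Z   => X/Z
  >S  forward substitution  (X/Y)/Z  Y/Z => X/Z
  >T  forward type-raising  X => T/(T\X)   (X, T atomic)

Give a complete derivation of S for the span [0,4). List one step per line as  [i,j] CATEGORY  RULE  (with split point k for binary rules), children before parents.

[0,4] S   <
  [0,3] S\PP   <
    [0,2] N   <
      [0,1] "slowly" : S\N
      [1,2] "which" : N\(S\N)
    [2,3] "every" : (S\PP)\N
  [3,4] "map" : S\(S\PP)

[0,1] S\N  lex  "slowly"
[1,2] N\(S\N)  lex  "which"
[0,2] N  <  k=1
[2,3] (S\PP)\N  lex  "every"
[0,3] S\PP  <  k=2
[3,4] S\(S\PP)  lex  "map"
[0,4] S  <  k=3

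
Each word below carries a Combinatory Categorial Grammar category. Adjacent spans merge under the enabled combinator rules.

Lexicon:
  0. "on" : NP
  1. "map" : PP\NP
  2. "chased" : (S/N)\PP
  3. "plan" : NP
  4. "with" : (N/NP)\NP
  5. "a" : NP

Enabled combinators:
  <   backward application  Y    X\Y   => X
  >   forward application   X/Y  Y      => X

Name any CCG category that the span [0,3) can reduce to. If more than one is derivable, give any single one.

S/N

[0,6] S   >
  [0,3] S/N   <
    [0,2] PP   <
      [0,1] "on" : NP
      [1,2] "map" : PP\NP
    [2,3] "chased" : (S/N)\PP
  [3,6] N   >
    [3,5] N/NP   <
      [3,4] "plan" : NP
      [4,5] "with" : (N/NP)\NP
    [5,6] "a" : NP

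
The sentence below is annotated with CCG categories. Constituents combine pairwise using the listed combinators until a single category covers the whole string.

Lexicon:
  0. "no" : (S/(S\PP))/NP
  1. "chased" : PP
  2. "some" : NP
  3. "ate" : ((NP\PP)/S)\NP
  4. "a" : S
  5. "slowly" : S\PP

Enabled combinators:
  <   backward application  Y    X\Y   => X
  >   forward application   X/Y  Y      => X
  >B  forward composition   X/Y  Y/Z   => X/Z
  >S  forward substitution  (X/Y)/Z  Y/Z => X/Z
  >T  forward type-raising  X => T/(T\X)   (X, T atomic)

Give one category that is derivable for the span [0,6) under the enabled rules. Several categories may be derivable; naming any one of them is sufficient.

S

[0,6] S   >
  [0,5] S/(S\PP)   >
    [0,1] "no" : (S/(S\PP))/NP
    [1,5] NP   <
      [1,2] "chased" : PP
      [2,5] NP\PP   >
        [2,4] (NP\PP)/S   <
          [2,3] "some" : NP
          [3,4] "ate" : ((NP\PP)/S)\NP
        [4,5] "a" : S
  [5,6] "slowly" : S\PP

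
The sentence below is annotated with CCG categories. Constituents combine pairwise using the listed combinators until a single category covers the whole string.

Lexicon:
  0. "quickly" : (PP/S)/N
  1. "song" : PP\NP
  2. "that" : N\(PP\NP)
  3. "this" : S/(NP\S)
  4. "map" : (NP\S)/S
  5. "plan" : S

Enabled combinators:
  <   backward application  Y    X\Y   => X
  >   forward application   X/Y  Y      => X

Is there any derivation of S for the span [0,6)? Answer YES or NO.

NO

(PP/S)/N PP\NP N\(PP\NP) S/(NP\S) (NP\S)/S S
CKY chart[0,6] = {PP}; S ∉ chart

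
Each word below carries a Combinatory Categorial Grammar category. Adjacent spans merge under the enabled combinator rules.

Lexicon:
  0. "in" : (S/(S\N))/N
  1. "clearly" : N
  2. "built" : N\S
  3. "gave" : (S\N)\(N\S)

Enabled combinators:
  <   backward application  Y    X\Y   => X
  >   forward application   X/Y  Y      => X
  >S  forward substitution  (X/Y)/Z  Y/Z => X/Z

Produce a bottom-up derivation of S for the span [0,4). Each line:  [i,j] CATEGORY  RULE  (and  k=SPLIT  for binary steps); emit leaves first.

[0,1] (S/(S\N))/N  lex  "in"
[1,2] N  lex  "clearly"
[0,2] S/(S\N)  >  k=1
[2,3] N\S  lex  "built"
[3,4] (S\N)\(N\S)  lex  "gave"
[2,4] S\N  <  k=3
[0,4] S  >  k=2

[0,4] S   >
  [0,2] S/(S\N)   >
    [0,1] "in" : (S/(S\N))/N
    [1,2] "clearly" : N
  [2,4] S\N   <
    [2,3] "built" : N\S
    [3,4] "gave" : (S\N)\(N\S)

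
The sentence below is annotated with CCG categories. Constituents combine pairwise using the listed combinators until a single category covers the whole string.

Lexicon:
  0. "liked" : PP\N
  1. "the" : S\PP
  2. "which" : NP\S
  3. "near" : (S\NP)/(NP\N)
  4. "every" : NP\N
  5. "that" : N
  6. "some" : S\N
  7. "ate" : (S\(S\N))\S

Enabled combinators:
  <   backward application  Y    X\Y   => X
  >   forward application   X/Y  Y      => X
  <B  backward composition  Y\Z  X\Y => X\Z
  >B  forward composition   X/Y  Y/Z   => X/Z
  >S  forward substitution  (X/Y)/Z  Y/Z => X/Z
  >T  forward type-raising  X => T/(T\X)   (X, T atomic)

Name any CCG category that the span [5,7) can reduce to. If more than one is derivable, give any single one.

S

[0,8] S   <
  [0,5] S\N   <B
    [0,2] S\N   <B
      [0,1] "liked" : PP\N
      [1,2] "the" : S\PP
    [2,5] S\S   <B
      [2,3] "which" : NP\S
      [3,5] S\NP   >
        [3,4] "near" : (S\NP)/(NP\N)
        [4,5] "every" : NP\N
  [5,8] S\(S\N)   <
    [5,7] S   >
      [5,6] S/(S\N)   >T
        [5,6] "that" : N
      [6,7] "some" : S\N
    [7,8] "ate" : (S\(S\N))\S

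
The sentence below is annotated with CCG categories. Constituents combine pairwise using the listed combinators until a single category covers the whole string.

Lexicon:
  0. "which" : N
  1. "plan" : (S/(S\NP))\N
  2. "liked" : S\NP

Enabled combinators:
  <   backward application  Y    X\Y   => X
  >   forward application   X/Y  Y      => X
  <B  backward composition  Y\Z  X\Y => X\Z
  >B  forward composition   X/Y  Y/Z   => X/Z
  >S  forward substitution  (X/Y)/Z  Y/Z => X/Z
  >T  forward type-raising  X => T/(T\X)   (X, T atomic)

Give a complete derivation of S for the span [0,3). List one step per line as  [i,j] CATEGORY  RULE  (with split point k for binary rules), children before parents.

[0,1] N  lex  "which"
[1,2] (S/(S\NP))\N  lex  "plan"
[0,2] S/(S\NP)  <  k=1
[2,3] S\NP  lex  "liked"
[0,3] S  >  k=2

[0,3] S   >
  [0,2] S/(S\NP)   <
    [0,1] "which" : N
    [1,2] "plan" : (S/(S\NP))\N
  [2,3] "liked" : S\NP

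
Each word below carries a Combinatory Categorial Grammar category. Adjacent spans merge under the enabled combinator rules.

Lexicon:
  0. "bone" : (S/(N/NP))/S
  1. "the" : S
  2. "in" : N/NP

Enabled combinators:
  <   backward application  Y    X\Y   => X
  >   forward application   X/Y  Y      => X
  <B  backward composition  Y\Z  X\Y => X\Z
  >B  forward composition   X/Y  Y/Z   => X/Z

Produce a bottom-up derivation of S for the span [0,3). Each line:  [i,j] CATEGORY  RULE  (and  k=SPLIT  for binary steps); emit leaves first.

[0,1] (S/(N/NP))/S  lex  "bone"
[1,2] S  lex  "the"
[0,2] S/(N/NP)  >  k=1
[2,3] N/NP  lex  "in"
[0,3] S  >  k=2

[0,3] S   >
  [0,2] S/(N/NP)   >
    [0,1] "bone" : (S/(N/NP))/S
    [1,2] "the" : S
  [2,3] "in" : N/NP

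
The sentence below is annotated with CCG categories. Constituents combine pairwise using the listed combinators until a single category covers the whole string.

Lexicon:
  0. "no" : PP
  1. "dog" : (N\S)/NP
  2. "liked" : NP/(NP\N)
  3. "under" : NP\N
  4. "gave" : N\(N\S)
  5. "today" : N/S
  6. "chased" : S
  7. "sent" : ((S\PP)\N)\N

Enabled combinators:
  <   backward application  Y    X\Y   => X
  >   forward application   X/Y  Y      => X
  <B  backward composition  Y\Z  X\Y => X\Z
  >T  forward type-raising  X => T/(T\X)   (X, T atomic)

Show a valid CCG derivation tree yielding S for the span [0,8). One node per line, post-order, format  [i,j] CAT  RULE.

[0,8] S   <
  [0,1] "no" : PP
  [1,8] S\PP   <
    [1,5] N   <
      [1,4] N\S   >
        [1,2] "dog" : (N\S)/NP
        [2,4] NP   >
          [2,3] "liked" : NP/(NP\N)
          [3,4] "under" : NP\N
      [4,5] "gave" : N\(N\S)
    [5,8] (S\PP)\N   <
      [5,7] N   >
        [5,6] "today" : N/S
        [6,7] "chased" : S
      [7,8] "sent" : ((S\PP)\N)\N

[0,1] PP  lex  "no"
[1,2] (N\S)/NP  lex  "dog"
[2,3] NP/(NP\N)  lex  "liked"
[3,4] NP\N  lex  "under"
[2,4] NP  >  k=3
[1,4] N\S  >  k=2
[4,5] N\(N\S)  lex  "gave"
[1,5] N  <  k=4
[5,6] N/S  lex  "today"
[6,7] S  lex  "chased"
[5,7] N  >  k=6
[7,8] ((S\PP)\N)\N  lex  "sent"
[5,8] (S\PP)\N  <  k=7
[1,8] S\PP  <  k=5
[0,8] S  <  k=1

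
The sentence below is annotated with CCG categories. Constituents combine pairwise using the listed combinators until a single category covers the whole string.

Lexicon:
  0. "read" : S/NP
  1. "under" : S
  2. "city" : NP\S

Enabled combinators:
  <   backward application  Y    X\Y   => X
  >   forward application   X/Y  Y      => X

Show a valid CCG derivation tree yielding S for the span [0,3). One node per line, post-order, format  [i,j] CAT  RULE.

[0,3] S   >
  [0,1] "read" : S/NP
  [1,3] NP   <
    [1,2] "under" : S
    [2,3] "city" : NP\S

[0,1] S/NP  lex  "read"
[1,2] S  lex  "under"
[2,3] NP\S  lex  "city"
[1,3] NP  <  k=2
[0,3] S  >  k=1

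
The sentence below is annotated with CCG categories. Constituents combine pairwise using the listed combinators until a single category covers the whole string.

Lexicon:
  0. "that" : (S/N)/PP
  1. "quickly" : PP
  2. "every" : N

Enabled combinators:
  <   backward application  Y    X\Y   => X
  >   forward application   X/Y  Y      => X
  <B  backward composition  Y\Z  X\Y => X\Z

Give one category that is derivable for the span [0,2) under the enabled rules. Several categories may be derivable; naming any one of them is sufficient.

S/N

[0,3] S   >
  [0,2] S/N   >
    [0,1] "that" : (S/N)/PP
    [1,2] "quickly" : PP
  [2,3] "every" : N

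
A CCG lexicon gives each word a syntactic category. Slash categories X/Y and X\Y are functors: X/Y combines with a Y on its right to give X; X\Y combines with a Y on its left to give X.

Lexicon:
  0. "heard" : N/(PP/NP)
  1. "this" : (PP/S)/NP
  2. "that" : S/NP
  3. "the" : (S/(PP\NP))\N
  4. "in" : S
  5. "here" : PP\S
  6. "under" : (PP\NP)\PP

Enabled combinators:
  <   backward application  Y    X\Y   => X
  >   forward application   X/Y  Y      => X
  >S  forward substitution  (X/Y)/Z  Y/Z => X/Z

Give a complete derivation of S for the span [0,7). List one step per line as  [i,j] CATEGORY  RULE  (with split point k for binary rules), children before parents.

[0,7] S   >
  [0,4] S/(PP\NP)   <
    [0,3] N   >
      [0,1] "heard" : N/(PP/NP)
      [1,3] PP/NP   >S
        [1,2] "this" : (PP/S)/NP
        [2,3] "that" : S/NP
    [3,4] "the" : (S/(PP\NP))\N
  [4,7] PP\NP   <
    [4,6] PP   <
      [4,5] "in" : S
      [5,6] "here" : PP\S
    [6,7] "under" : (PP\NP)\PP

[0,1] N/(PP/NP)  lex  "heard"
[1,2] (PP/S)/NP  lex  "this"
[2,3] S/NP  lex  "that"
[1,3] PP/NP  >S  k=2
[0,3] N  >  k=1
[3,4] (S/(PP\NP))\N  lex  "the"
[0,4] S/(PP\NP)  <  k=3
[4,5] S  lex  "in"
[5,6] PP\S  lex  "here"
[4,6] PP  <  k=5
[6,7] (PP\NP)\PP  lex  "under"
[4,7] PP\NP  <  k=6
[0,7] S  >  k=4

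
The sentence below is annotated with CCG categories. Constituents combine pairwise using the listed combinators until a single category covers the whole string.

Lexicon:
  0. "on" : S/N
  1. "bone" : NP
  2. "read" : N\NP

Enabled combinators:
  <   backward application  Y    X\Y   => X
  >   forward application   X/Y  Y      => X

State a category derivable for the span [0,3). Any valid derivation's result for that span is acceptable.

S

[0,3] S   >
  [0,1] "on" : S/N
  [1,3] N   <
    [1,2] "bone" : NP
    [2,3] "read" : N\NP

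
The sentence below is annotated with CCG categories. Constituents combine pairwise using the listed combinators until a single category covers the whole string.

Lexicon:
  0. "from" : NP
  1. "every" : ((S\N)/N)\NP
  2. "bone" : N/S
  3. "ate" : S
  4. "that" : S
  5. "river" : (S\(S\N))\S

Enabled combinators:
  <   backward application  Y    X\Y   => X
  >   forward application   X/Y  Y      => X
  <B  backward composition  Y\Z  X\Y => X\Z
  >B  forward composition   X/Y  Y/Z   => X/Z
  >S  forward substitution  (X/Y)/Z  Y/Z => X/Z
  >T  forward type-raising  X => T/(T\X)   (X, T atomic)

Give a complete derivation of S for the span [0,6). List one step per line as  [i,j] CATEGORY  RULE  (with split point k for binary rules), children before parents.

[0,1] NP  lex  "from"
[1,2] ((S\N)/N)\NP  lex  "every"
[0,2] (S\N)/N  <  k=1
[2,3] N/S  lex  "bone"
[3,4] S  lex  "ate"
[2,4] N  >  k=3
[0,4] S\N  >  k=2
[4,5] S  lex  "that"
[5,6] (S\(S\N))\S  lex  "river"
[4,6] S\(S\N)  <  k=5
[0,6] S  <  k=4

[0,6] S   <
  [0,4] S\N   >
    [0,2] (S\N)/N   <
      [0,1] "from" : NP
      [1,2] "every" : ((S\N)/N)\NP
    [2,4] N   >
      [2,3] "bone" : N/S
      [3,4] "ate" : S
  [4,6] S\(S\N)   <
    [4,5] "that" : S
    [5,6] "river" : (S\(S\N))\S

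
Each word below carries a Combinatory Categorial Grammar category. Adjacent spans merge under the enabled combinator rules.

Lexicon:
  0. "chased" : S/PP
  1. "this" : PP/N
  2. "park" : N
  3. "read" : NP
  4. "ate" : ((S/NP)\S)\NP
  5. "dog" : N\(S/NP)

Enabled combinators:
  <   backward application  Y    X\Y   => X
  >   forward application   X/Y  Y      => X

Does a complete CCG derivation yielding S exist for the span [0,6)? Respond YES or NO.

S/PP PP/N N NP ((S/NP)\S)\NP N\(S/NP)
CKY chart[0,6] = {N}; S ∉ chart

NO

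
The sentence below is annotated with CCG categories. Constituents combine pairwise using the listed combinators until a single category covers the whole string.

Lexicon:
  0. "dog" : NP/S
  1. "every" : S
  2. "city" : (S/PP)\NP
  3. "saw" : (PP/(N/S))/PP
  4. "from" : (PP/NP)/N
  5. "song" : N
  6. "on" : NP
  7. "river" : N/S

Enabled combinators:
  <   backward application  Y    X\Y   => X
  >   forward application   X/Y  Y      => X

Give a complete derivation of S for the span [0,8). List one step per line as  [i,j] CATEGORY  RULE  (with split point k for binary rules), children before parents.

[0,1] NP/S  lex  "dog"
[1,2] S  lex  "every"
[0,2] NP  >  k=1
[2,3] (S/PP)\NP  lex  "city"
[0,3] S/PP  <  k=2
[3,4] (PP/(N/S))/PP  lex  "saw"
[4,5] (PP/NP)/N  lex  "from"
[5,6] N  lex  "song"
[4,6] PP/NP  >  k=5
[6,7] NP  lex  "on"
[4,7] PP  >  k=6
[3,7] PP/(N/S)  >  k=4
[7,8] N/S  lex  "river"
[3,8] PP  >  k=7
[0,8] S  >  k=3

[0,8] S   >
  [0,3] S/PP   <
    [0,2] NP   >
      [0,1] "dog" : NP/S
      [1,2] "every" : S
    [2,3] "city" : (S/PP)\NP
  [3,8] PP   >
    [3,7] PP/(N/S)   >
      [3,4] "saw" : (PP/(N/S))/PP
      [4,7] PP   >
        [4,6] PP/NP   >
          [4,5] "from" : (PP/NP)/N
          [5,6] "song" : N
        [6,7] "on" : NP
    [7,8] "river" : N/S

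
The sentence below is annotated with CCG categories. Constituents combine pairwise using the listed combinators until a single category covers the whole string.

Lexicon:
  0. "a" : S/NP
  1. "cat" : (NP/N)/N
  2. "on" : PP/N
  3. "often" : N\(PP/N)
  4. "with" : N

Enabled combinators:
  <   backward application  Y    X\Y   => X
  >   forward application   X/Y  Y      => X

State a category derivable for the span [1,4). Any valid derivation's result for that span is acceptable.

[0,5] S   >
  [0,1] "a" : S/NP
  [1,5] NP   >
    [1,4] NP/N   >
      [1,2] "cat" : (NP/N)/N
      [2,4] N   <
        [2,3] "on" : PP/N
        [3,4] "often" : N\(PP/N)
    [4,5] "with" : N

NP/N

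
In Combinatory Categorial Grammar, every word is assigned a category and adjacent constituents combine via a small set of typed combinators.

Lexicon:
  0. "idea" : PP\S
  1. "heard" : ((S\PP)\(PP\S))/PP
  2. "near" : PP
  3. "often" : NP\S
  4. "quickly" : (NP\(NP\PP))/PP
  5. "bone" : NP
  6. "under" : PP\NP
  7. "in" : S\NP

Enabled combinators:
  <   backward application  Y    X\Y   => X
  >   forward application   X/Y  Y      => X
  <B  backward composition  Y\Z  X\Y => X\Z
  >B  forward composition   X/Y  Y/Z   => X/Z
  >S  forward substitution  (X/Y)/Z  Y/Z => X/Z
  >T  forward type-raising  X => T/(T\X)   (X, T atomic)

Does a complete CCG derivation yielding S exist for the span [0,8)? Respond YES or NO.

[0,8] S   <
  [0,7] NP   <
    [0,4] NP\PP   <B
      [0,3] S\PP   <
        [0,1] "idea" : PP\S
        [1,3] (S\PP)\(PP\S)   >
          [1,2] "heard" : ((S\PP)\(PP\S))/PP
          [2,3] "near" : PP
      [3,4] "often" : NP\S
    [4,7] NP\(NP\PP)   >
      [4,5] "quickly" : (NP\(NP\PP))/PP
      [5,7] PP   >
        [5,6] PP/(PP\NP)   >T
          [5,6] "bone" : NP
        [6,7] "under" : PP\NP
  [7,8] "in" : S\NP

YES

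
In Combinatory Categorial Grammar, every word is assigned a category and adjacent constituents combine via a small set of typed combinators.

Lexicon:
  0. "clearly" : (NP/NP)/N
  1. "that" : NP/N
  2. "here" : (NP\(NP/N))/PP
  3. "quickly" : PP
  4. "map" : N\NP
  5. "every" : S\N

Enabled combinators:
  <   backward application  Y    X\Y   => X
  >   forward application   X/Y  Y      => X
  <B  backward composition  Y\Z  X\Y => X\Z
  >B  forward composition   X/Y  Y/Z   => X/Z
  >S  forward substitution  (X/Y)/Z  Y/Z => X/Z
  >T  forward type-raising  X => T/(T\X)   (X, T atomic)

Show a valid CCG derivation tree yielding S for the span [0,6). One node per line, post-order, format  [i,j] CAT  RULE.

[0,1] (NP/NP)/N  lex  "clearly"
[1,2] NP/N  lex  "that"
[0,2] NP/N  >S  k=1
[2,3] (NP\(NP/N))/PP  lex  "here"
[3,4] PP  lex  "quickly"
[2,4] NP\(NP/N)  >  k=3
[0,4] NP  <  k=2
[4,5] N\NP  lex  "map"
[5,6] S\N  lex  "every"
[4,6] S\NP  <B  k=5
[0,6] S  <  k=4

[0,6] S   <
  [0,4] NP   <
    [0,2] NP/N   >S
      [0,1] "clearly" : (NP/NP)/N
      [1,2] "that" : NP/N
    [2,4] NP\(NP/N)   >
      [2,3] "here" : (NP\(NP/N))/PP
      [3,4] "quickly" : PP
  [4,6] S\NP   <B
    [4,5] "map" : N\NP
    [5,6] "every" : S\N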